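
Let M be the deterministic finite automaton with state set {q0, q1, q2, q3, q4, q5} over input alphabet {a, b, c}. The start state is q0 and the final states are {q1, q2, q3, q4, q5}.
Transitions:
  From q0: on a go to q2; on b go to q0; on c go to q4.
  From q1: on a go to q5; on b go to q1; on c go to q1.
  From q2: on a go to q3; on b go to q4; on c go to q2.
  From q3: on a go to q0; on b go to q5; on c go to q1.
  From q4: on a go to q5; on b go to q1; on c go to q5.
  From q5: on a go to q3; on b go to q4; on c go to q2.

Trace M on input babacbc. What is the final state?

q0 --b--> q0
q0 --a--> q2
q2 --b--> q4
q4 --a--> q5
q5 --c--> q2
q2 --b--> q4
q4 --c--> q5

q5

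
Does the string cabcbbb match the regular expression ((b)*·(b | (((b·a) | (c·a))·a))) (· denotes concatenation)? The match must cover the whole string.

no

No split of cabcbbb into u·v has (b)* matching u and (b|(((b·a)|(c·a))·a)) matching v.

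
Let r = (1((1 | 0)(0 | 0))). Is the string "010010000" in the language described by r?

no

No split of 010010000 into u·v has 1 matching u and ((1|0)(0|0)) matching v.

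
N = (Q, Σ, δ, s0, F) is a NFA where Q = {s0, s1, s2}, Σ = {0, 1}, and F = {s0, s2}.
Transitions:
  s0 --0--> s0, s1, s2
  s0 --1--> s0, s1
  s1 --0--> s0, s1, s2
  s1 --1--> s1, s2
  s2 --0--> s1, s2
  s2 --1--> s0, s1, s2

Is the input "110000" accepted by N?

Start: {s0}
read 1: {s0, s1}
read 1: {s0, s1, s2}
read 0: {s0, s1, s2}
read 0: {s0, s1, s2}
read 0: {s0, s1, s2}
read 0: {s0, s1, s2}
Reachable ∩ accepting = {s0, s2} — nonempty.

accepted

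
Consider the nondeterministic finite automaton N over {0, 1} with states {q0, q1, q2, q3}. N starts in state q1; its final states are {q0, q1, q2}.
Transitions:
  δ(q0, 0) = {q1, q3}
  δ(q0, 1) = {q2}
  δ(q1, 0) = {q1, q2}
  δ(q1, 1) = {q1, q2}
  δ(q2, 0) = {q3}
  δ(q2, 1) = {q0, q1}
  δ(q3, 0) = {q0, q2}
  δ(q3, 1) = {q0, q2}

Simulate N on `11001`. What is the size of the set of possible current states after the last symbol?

Start: {q1}
read 1: {q1, q2}
read 1: {q0, q1, q2}
read 0: {q1, q2, q3}
read 0: {q0, q1, q2, q3}
read 1: {q0, q1, q2}
Final reachable set {q0, q1, q2} has 3 states.

3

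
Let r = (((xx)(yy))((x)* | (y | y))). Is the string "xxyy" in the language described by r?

Split as xxyy·ε: ((xx)(yy)) matches xxyy and ((x)*|(y|y)) matches ε.

yes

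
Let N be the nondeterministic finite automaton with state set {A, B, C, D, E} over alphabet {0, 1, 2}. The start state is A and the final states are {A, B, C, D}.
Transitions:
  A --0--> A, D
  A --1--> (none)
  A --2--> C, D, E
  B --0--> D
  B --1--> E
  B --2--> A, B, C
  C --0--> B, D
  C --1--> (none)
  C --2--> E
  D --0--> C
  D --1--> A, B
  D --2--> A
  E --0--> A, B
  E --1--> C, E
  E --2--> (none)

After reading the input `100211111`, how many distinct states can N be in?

Start: {A}
read 1: {}
The reachable set is empty and stays empty for the remaining 8 symbols.
Final reachable set {} has 0 states.

0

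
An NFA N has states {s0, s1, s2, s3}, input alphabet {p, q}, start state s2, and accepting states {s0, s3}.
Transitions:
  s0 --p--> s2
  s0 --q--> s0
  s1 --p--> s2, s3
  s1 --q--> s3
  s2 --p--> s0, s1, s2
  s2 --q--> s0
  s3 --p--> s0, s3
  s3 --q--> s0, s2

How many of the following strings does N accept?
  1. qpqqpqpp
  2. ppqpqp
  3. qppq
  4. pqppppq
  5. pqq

5

qpqqpqpp: accepted
ppqpqp: accepted
qppq: accepted
pqppppq: accepted
pqq: accepted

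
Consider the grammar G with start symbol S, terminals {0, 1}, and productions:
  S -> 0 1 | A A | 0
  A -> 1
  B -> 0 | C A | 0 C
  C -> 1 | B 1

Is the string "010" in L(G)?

no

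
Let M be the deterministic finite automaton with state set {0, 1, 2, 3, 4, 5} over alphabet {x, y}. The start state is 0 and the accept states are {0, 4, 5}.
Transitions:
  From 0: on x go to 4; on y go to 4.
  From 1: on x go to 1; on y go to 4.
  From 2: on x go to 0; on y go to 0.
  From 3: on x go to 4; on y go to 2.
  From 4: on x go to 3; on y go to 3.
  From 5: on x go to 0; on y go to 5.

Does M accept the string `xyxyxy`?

rejected

0 --x--> 4
4 --y--> 3
3 --x--> 4
4 --y--> 3
3 --x--> 4
4 --y--> 3
End in state 3, which is not an accepting state.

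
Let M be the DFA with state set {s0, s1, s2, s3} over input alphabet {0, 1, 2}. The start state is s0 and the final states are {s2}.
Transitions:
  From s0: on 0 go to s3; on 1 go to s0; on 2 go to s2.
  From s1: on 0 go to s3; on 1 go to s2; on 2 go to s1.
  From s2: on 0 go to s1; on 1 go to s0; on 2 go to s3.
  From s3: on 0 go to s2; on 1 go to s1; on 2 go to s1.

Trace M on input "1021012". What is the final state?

s3

s0 --1--> s0
s0 --0--> s3
s3 --2--> s1
s1 --1--> s2
s2 --0--> s1
s1 --1--> s2
s2 --2--> s3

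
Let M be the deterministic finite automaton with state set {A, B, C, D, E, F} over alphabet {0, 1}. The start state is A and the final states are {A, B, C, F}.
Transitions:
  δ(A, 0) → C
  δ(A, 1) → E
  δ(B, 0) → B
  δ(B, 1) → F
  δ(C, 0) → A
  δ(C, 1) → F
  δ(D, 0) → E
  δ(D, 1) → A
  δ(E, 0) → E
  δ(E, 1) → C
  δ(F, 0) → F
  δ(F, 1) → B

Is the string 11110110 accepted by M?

accepted

A --1--> E
E --1--> C
C --1--> F
F --1--> B
B --0--> B
B --1--> F
F --1--> B
B --0--> B
End in state B, which is an accepting state.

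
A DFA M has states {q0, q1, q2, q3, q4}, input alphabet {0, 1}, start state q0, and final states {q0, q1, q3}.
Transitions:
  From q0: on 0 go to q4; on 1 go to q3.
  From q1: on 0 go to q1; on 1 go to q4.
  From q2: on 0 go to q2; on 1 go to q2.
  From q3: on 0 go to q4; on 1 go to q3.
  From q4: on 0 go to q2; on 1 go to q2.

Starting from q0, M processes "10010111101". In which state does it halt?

q2

q0 --1--> q3
q3 --0--> q4
q4 --0--> q2
q2 --1--> q2
q2 --0--> q2
q2 --1--> q2
q2 --1--> q2
q2 --1--> q2
q2 --1--> q2
q2 --0--> q2
q2 --1--> q2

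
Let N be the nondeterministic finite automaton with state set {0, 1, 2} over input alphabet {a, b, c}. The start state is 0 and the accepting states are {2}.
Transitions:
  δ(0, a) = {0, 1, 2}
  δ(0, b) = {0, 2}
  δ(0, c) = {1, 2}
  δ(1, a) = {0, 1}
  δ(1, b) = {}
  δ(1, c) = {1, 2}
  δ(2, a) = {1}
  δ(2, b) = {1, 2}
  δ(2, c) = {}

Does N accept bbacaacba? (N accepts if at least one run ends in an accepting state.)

Start: {0}
read b: {0, 2}
read b: {0, 1, 2}
read a: {0, 1, 2}
read c: {1, 2}
read a: {0, 1}
read a: {0, 1, 2}
read c: {1, 2}
read b: {1, 2}
read a: {0, 1}
Reachable ∩ accepting = {} — empty.

rejected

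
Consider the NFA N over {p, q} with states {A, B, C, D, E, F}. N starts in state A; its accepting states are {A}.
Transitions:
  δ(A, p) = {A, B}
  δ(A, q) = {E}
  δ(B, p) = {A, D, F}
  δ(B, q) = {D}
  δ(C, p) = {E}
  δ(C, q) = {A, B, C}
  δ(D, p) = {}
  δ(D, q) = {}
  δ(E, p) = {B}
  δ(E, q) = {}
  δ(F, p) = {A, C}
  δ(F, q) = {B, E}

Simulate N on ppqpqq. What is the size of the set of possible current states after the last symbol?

1

Start: {A}
read p: {A, B}
read p: {A, B, D, F}
read q: {B, D, E}
read p: {A, B, D, F}
read q: {B, D, E}
read q: {D}
Final reachable set {D} has 1 state.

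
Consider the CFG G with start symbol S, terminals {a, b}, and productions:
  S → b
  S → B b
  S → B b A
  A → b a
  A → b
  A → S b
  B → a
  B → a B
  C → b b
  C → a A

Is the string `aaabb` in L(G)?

S ⇒ BbA ⇒ aBbA ⇒ aaBbA ⇒ aaabA ⇒ aaabb

yes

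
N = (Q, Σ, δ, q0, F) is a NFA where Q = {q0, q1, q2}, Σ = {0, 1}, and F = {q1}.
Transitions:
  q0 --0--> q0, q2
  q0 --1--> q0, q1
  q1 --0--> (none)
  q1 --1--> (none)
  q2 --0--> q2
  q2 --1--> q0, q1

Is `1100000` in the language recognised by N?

rejected

Start: {q0}
read 1: {q0, q1}
read 1: {q0, q1}
read 0: {q0, q2}
read 0: {q0, q2}
read 0: {q0, q2}
read 0: {q0, q2}
read 0: {q0, q2}
Reachable ∩ accepting = {} — empty.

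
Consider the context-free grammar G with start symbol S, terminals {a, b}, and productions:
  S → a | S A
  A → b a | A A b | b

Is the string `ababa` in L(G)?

yes

S ⇒ SA ⇒ SAA ⇒ aAA ⇒ abaA ⇒ ababa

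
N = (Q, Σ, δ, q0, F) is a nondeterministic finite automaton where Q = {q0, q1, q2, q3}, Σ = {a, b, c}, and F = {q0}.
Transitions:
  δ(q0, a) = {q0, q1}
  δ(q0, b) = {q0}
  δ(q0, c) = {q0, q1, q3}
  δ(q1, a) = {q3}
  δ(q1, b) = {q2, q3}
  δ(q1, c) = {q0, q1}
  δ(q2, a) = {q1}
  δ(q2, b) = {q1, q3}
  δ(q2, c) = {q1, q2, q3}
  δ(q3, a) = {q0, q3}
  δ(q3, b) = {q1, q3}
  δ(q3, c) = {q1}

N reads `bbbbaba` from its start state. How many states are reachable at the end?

Start: {q0}
read b: {q0}
read b: {q0}
read b: {q0}
read b: {q0}
read a: {q0, q1}
read b: {q0, q2, q3}
read a: {q0, q1, q3}
Final reachable set {q0, q1, q3} has 3 states.

3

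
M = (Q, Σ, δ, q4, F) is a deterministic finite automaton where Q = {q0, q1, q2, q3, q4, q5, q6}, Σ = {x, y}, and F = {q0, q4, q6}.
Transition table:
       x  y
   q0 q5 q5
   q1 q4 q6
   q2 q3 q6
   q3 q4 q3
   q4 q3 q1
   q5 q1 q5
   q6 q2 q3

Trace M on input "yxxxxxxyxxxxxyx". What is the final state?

q4

q4 --y--> q1
q1 --x--> q4
q4 --x--> q3
q3 --x--> q4
q4 --x--> q3
q3 --x--> q4
q4 --x--> q3
q3 --y--> q3
q3 --x--> q4
q4 --x--> q3
q3 --x--> q4
q4 --x--> q3
q3 --x--> q4
q4 --y--> q1
q1 --x--> q4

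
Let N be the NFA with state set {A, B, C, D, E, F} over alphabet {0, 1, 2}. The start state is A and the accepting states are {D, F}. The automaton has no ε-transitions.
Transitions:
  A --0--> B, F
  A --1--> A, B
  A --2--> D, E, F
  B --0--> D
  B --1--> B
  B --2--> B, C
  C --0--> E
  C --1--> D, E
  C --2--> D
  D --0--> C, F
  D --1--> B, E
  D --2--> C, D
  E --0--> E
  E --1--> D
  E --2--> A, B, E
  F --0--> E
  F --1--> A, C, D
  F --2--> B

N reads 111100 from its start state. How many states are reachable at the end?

Start: {A}
read 1: {A, B}
read 1: {A, B}
read 1: {A, B}
read 1: {A, B}
read 0: {B, D, F}
read 0: {C, D, E, F}
Final reachable set {C, D, E, F} has 4 states.

4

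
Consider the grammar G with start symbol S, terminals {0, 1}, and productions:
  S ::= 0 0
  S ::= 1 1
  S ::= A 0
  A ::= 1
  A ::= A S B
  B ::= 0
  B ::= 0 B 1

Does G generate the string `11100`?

S ⇒ A0 ⇒ ASB0 ⇒ 1SB0 ⇒ 111B0 ⇒ 11100

yes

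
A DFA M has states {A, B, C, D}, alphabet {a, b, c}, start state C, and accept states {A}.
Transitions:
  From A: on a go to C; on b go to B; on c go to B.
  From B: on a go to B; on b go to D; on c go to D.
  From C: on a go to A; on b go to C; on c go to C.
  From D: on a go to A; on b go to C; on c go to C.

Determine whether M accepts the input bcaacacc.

rejected

C --b--> C
C --c--> C
C --a--> A
A --a--> C
C --c--> C
C --a--> A
A --c--> B
B --c--> D
End in state D, which is not an accepting state.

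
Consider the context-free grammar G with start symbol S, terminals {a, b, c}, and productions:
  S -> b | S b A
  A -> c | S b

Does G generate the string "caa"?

no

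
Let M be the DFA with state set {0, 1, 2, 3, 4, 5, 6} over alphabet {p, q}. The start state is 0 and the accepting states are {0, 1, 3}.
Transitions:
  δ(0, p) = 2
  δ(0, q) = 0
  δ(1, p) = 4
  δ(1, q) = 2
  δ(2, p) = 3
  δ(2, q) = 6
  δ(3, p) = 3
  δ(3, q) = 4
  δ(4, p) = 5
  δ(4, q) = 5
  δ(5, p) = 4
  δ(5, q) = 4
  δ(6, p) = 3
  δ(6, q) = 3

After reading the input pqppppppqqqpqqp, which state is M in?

4

0 --p--> 2
2 --q--> 6
6 --p--> 3
3 --p--> 3
3 --p--> 3
3 --p--> 3
3 --p--> 3
3 --p--> 3
3 --q--> 4
4 --q--> 5
5 --q--> 4
4 --p--> 5
5 --q--> 4
4 --q--> 5
5 --p--> 4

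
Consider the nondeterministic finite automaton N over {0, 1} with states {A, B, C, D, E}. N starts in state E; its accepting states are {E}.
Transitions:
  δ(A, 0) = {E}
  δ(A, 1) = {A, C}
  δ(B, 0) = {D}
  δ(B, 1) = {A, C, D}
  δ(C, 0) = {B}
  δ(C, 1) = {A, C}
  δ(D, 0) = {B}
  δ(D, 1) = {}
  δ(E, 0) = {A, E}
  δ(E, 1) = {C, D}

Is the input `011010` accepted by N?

accepted

Start: {E}
read 0: {A, E}
read 1: {A, C, D}
read 1: {A, C}
read 0: {B, E}
read 1: {A, C, D}
read 0: {B, E}
Reachable ∩ accepting = {E} — nonempty.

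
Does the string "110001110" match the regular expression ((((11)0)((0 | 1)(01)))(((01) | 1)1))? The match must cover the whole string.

No split of 110001110 into u·v has (((11)0)((0|1)(01))) matching u and (((01)|1)1) matching v.

no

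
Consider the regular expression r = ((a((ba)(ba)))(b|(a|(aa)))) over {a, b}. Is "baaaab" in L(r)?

no

No split of baaaab into u·v has (a((ba)(ba))) matching u and (b|(a|(aa))) matching v.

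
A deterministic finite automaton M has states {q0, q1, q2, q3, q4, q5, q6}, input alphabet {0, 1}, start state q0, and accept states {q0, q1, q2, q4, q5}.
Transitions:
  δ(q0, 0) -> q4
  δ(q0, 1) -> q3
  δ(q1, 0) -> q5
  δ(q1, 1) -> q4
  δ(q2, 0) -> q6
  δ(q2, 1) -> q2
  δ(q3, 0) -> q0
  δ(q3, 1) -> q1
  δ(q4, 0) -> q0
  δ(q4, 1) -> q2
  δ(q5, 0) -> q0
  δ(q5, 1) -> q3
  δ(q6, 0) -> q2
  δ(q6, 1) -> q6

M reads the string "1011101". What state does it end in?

q0 --1--> q3
q3 --0--> q0
q0 --1--> q3
q3 --1--> q1
q1 --1--> q4
q4 --0--> q0
q0 --1--> q3

q3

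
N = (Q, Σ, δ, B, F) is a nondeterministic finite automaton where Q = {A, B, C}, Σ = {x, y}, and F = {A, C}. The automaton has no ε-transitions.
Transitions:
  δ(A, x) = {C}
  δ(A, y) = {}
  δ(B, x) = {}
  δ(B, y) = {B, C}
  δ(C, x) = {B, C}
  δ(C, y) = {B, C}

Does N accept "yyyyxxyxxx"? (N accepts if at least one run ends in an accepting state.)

Start: {B}
read y: {B, C}
read y: {B, C}
read y: {B, C}
read y: {B, C}
read x: {B, C}
read x: {B, C}
read y: {B, C}
read x: {B, C}
read x: {B, C}
read x: {B, C}
Reachable ∩ accepting = {C} — nonempty.

accepted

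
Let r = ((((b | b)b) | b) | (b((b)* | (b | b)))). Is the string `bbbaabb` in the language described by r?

Neither (((b|b)b)|b) nor (b((b)*|(b|b))) matches bbbaabb.

no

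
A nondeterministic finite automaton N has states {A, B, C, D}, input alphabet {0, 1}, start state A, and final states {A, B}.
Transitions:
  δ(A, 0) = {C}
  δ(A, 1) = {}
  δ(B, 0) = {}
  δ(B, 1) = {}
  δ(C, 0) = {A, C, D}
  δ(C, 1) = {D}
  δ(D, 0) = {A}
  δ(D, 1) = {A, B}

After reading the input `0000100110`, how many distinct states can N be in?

Start: {A}
read 0: {C}
read 0: {A, C, D}
read 0: {A, C, D}
read 0: {A, C, D}
read 1: {A, B, D}
read 0: {A, C}
read 0: {A, C, D}
read 1: {A, B, D}
read 1: {A, B}
read 0: {C}
Final reachable set {C} has 1 state.

1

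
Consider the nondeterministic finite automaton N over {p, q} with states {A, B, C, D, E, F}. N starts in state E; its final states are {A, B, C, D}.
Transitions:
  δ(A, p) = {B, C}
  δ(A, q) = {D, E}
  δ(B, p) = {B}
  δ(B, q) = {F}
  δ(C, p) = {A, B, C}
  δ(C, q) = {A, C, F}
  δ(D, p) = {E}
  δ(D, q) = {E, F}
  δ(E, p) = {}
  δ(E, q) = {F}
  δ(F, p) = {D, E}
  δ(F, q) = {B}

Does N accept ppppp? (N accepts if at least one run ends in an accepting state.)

Start: {E}
read p: {}
The reachable set is empty and stays empty for the remaining 4 symbols.
Reachable ∩ accepting = {} — empty.

rejected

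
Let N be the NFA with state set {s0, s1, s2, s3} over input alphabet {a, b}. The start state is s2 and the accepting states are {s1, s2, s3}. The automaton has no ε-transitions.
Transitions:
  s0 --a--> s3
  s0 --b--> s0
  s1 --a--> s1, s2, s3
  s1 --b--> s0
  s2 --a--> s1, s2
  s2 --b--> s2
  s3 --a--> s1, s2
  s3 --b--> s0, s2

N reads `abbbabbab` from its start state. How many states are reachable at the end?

2

Start: {s2}
read a: {s1, s2}
read b: {s0, s2}
read b: {s0, s2}
read b: {s0, s2}
read a: {s1, s2, s3}
read b: {s0, s2}
read b: {s0, s2}
read a: {s1, s2, s3}
read b: {s0, s2}
Final reachable set {s0, s2} has 2 states.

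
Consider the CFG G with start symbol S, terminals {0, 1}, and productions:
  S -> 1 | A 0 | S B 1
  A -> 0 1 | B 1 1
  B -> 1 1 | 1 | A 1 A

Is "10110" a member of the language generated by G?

no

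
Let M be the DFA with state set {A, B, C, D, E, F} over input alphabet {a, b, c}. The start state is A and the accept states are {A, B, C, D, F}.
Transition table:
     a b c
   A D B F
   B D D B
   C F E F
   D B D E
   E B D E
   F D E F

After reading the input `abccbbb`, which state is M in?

A --a--> D
D --b--> D
D --c--> E
E --c--> E
E --b--> D
D --b--> D
D --b--> D

D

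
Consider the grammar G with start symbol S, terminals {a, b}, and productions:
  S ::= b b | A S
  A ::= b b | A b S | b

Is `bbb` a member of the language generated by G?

S ⇒ AS ⇒ bS ⇒ bbb

yes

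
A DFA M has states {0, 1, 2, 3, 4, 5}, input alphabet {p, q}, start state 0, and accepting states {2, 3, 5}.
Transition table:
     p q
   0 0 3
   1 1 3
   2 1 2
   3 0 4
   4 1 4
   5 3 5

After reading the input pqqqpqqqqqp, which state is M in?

0 --p--> 0
0 --q--> 3
3 --q--> 4
4 --q--> 4
4 --p--> 1
1 --q--> 3
3 --q--> 4
4 --q--> 4
4 --q--> 4
4 --q--> 4
4 --p--> 1

1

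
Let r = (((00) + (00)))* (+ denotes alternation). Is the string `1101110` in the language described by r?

no

1101110 cannot be split into zero or more pieces each matching ((00)+(00)).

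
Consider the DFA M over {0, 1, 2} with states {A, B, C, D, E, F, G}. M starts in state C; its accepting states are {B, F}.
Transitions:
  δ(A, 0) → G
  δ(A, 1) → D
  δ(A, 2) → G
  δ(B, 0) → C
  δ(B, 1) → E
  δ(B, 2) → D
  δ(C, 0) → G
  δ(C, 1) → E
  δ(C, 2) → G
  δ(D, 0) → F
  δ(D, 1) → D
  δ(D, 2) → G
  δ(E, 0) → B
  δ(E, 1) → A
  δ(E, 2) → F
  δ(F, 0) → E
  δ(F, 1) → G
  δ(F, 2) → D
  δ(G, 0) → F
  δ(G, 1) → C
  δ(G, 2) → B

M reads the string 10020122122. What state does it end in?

C --1--> E
E --0--> B
B --0--> C
C --2--> G
G --0--> F
F --1--> G
G --2--> B
B --2--> D
D --1--> D
D --2--> G
G --2--> B

B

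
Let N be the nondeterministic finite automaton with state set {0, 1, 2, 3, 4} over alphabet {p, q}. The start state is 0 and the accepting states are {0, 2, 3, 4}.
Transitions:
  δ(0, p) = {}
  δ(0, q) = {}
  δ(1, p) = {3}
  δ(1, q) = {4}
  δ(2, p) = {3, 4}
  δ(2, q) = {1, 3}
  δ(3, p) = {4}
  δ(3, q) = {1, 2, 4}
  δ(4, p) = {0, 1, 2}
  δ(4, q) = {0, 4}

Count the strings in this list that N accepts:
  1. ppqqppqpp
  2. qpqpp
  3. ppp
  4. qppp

ppqqppqpp: rejected
qpqpp: rejected
ppp: rejected
qppp: rejected

0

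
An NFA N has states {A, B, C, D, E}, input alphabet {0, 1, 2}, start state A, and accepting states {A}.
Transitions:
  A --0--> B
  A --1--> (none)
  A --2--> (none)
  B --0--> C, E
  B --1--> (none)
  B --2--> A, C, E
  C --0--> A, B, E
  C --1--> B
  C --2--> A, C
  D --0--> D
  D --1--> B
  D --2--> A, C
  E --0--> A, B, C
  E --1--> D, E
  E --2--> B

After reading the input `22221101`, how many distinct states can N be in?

Start: {A}
read 2: {}
The reachable set is empty and stays empty for the remaining 7 symbols.
Final reachable set {} has 0 states.

0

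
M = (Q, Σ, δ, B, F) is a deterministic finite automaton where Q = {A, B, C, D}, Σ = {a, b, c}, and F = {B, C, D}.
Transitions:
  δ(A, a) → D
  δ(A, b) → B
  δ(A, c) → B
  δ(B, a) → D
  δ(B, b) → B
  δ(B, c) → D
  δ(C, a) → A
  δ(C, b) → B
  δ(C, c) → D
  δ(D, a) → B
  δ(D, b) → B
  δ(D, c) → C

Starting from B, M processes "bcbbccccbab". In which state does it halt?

B --b--> B
B --c--> D
D --b--> B
B --b--> B
B --c--> D
D --c--> C
C --c--> D
D --c--> C
C --b--> B
B --a--> D
D --b--> B

B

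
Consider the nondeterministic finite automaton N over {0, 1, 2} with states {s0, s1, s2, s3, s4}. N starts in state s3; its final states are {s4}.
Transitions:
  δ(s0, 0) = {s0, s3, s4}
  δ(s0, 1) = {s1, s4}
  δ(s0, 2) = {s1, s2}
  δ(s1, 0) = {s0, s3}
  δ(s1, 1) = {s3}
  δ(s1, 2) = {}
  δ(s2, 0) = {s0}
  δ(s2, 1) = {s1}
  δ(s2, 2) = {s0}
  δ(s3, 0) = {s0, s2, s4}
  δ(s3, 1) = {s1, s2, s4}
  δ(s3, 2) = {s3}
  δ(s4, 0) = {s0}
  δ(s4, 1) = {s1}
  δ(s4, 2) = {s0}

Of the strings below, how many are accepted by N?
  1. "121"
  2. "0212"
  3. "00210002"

1

"121": accepted
"0212": rejected
"00210002": rejected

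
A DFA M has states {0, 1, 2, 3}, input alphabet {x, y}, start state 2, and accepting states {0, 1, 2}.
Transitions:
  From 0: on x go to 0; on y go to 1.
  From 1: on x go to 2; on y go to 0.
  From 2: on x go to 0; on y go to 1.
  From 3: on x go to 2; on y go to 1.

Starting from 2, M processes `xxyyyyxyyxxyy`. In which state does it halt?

0

2 --x--> 0
0 --x--> 0
0 --y--> 1
1 --y--> 0
0 --y--> 1
1 --y--> 0
0 --x--> 0
0 --y--> 1
1 --y--> 0
0 --x--> 0
0 --x--> 0
0 --y--> 1
1 --y--> 0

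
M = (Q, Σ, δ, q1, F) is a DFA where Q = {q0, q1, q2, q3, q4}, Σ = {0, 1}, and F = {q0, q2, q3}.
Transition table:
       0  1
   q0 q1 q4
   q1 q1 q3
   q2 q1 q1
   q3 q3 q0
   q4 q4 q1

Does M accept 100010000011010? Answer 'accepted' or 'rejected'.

accepted

q1 --1--> q3
q3 --0--> q3
q3 --0--> q3
q3 --0--> q3
q3 --1--> q0
q0 --0--> q1
q1 --0--> q1
q1 --0--> q1
q1 --0--> q1
q1 --0--> q1
q1 --1--> q3
q3 --1--> q0
q0 --0--> q1
q1 --1--> q3
q3 --0--> q3
End in state q3, which is an accepting state.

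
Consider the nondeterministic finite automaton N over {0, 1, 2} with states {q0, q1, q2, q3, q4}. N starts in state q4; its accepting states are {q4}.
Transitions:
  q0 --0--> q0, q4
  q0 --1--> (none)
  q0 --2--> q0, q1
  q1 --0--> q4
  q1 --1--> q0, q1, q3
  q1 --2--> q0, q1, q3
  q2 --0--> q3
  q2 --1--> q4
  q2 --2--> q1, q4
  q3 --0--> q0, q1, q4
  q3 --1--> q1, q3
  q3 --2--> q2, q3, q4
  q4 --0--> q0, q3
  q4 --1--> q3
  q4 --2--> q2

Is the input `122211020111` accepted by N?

rejected

Start: {q4}
read 1: {q3}
read 2: {q2, q3, q4}
read 2: {q1, q2, q3, q4}
read 2: {q0, q1, q2, q3, q4}
read 1: {q0, q1, q3, q4}
read 1: {q0, q1, q3}
read 0: {q0, q1, q4}
read 2: {q0, q1, q2, q3}
read 0: {q0, q1, q3, q4}
read 1: {q0, q1, q3}
read 1: {q0, q1, q3}
read 1: {q0, q1, q3}
Reachable ∩ accepting = {} — empty.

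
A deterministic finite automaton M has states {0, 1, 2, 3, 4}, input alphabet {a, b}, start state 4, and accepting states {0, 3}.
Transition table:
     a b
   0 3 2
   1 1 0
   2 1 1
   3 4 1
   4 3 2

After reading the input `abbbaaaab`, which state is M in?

4 --a--> 3
3 --b--> 1
1 --b--> 0
0 --b--> 2
2 --a--> 1
1 --a--> 1
1 --a--> 1
1 --a--> 1
1 --b--> 0

0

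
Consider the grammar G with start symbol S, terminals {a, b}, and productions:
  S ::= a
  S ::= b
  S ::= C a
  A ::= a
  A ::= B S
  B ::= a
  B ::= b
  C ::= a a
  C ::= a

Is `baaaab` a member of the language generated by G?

no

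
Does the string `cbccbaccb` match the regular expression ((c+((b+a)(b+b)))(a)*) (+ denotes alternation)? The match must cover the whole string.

no

No split of cbccbaccb into u·v has (c+((b+a)(b+b))) matching u and (a)* matching v.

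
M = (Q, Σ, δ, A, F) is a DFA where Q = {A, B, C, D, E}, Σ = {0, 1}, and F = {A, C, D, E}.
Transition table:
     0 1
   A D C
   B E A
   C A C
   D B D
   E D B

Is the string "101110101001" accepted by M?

A --1--> C
C --0--> A
A --1--> C
C --1--> C
C --1--> C
C --0--> A
A --1--> C
C --0--> A
A --1--> C
C --0--> A
A --0--> D
D --1--> D
End in state D, which is an accepting state.

accepted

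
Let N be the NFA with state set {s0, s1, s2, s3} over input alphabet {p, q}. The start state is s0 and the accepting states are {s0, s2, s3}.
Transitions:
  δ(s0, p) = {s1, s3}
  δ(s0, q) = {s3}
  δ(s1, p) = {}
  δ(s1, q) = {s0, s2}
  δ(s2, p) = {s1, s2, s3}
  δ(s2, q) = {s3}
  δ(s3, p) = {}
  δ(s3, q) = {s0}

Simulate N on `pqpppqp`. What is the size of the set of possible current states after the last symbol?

Start: {s0}
read p: {s1, s3}
read q: {s0, s2}
read p: {s1, s2, s3}
read p: {s1, s2, s3}
read p: {s1, s2, s3}
read q: {s0, s2, s3}
read p: {s1, s2, s3}
Final reachable set {s1, s2, s3} has 3 states.

3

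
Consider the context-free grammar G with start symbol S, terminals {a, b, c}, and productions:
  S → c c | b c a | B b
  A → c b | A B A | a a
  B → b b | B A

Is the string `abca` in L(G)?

no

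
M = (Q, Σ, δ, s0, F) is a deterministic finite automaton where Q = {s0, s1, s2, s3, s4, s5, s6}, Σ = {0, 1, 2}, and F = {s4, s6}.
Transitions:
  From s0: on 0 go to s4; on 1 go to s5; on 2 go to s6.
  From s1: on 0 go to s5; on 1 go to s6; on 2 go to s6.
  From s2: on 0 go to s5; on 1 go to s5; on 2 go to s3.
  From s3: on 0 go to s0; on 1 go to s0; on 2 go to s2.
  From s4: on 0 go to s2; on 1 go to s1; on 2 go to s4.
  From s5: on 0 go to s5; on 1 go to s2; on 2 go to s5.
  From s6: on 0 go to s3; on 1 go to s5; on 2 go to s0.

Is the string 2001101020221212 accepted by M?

s0 --2--> s6
s6 --0--> s3
s3 --0--> s0
s0 --1--> s5
s5 --1--> s2
s2 --0--> s5
s5 --1--> s2
s2 --0--> s5
s5 --2--> s5
s5 --0--> s5
s5 --2--> s5
s5 --2--> s5
s5 --1--> s2
s2 --2--> s3
s3 --1--> s0
s0 --2--> s6
End in state s6, which is an accepting state.

accepted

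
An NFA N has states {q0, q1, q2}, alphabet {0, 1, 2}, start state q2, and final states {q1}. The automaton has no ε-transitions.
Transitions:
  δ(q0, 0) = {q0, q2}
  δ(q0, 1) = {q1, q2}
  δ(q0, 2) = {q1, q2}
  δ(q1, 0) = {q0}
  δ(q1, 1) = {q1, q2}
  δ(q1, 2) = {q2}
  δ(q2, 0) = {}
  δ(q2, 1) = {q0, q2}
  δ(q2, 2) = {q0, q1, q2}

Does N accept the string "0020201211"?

Start: {q2}
read 0: {}
The reachable set is empty and stays empty for the remaining 9 symbols.
Reachable ∩ accepting = {} — empty.

rejected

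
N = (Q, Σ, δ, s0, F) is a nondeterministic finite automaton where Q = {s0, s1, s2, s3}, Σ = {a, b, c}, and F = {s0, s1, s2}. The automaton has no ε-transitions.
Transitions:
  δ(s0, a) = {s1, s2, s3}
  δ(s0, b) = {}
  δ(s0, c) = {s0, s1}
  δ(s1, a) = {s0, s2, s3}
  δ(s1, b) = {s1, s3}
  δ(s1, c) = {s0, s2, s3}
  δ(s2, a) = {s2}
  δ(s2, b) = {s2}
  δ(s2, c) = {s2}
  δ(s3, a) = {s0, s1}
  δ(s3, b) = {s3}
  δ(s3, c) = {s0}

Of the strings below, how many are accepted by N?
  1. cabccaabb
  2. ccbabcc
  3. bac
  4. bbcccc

2

cabccaabb: accepted
ccbabcc: accepted
bac: rejected
bbcccc: rejected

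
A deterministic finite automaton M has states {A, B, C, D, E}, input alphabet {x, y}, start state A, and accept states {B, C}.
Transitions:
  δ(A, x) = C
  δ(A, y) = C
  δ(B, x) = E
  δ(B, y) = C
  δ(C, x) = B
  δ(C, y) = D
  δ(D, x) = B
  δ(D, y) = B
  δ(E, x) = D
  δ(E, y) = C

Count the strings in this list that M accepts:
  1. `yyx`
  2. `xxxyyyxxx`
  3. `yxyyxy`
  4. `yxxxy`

4

`yyx`: accepted
`xxxyyyxxx`: accepted
`yxyyxy`: accepted
`yxxxy`: accepted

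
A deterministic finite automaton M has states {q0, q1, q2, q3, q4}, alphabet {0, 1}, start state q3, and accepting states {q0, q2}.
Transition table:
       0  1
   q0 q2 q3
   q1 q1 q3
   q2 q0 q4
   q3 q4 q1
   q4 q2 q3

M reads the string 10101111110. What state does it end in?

q3 --1--> q1
q1 --0--> q1
q1 --1--> q3
q3 --0--> q4
q4 --1--> q3
q3 --1--> q1
q1 --1--> q3
q3 --1--> q1
q1 --1--> q3
q3 --1--> q1
q1 --0--> q1

q1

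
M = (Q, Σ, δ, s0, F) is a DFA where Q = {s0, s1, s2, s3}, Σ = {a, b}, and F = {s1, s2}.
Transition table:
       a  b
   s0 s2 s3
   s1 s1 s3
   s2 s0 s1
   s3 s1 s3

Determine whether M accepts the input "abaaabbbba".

accepted

s0 --a--> s2
s2 --b--> s1
s1 --a--> s1
s1 --a--> s1
s1 --a--> s1
s1 --b--> s3
s3 --b--> s3
s3 --b--> s3
s3 --b--> s3
s3 --a--> s1
End in state s1, which is an accepting state.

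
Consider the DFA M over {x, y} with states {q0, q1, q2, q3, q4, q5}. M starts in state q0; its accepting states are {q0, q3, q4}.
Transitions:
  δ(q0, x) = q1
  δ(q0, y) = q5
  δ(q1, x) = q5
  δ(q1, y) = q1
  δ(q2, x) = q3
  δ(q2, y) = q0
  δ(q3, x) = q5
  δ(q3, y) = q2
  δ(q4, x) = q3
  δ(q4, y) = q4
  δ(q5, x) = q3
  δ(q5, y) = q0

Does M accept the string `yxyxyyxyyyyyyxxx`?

q0 --y--> q5
q5 --x--> q3
q3 --y--> q2
q2 --x--> q3
q3 --y--> q2
q2 --y--> q0
q0 --x--> q1
q1 --y--> q1
q1 --y--> q1
q1 --y--> q1
q1 --y--> q1
q1 --y--> q1
q1 --y--> q1
q1 --x--> q5
q5 --x--> q3
q3 --x--> q5
End in state q5, which is not an accepting state.

rejected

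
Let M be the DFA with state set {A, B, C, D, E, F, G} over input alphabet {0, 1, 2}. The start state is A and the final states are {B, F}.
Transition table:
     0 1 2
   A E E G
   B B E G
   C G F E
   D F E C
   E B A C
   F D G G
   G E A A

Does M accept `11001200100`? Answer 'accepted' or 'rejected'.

accepted

A --1--> E
E --1--> A
A --0--> E
E --0--> B
B --1--> E
E --2--> C
C --0--> G
G --0--> E
E --1--> A
A --0--> E
E --0--> B
End in state B, which is an accepting state.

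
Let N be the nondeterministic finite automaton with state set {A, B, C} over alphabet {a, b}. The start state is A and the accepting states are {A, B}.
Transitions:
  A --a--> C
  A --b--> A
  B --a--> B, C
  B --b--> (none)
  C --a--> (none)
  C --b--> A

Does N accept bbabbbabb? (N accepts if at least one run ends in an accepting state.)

Start: {A}
read b: {A}
read b: {A}
read a: {C}
read b: {A}
read b: {A}
read b: {A}
read a: {C}
read b: {A}
read b: {A}
Reachable ∩ accepting = {A} — nonempty.

accepted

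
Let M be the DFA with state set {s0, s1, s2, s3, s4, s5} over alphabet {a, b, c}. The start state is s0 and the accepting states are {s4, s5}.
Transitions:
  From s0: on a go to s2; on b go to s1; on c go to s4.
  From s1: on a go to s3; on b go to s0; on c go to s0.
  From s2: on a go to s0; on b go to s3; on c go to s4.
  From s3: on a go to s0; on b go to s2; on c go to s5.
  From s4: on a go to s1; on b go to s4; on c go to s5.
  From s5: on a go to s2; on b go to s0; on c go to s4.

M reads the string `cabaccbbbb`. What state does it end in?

s0 --c--> s4
s4 --a--> s1
s1 --b--> s0
s0 --a--> s2
s2 --c--> s4
s4 --c--> s5
s5 --b--> s0
s0 --b--> s1
s1 --b--> s0
s0 --b--> s1

s1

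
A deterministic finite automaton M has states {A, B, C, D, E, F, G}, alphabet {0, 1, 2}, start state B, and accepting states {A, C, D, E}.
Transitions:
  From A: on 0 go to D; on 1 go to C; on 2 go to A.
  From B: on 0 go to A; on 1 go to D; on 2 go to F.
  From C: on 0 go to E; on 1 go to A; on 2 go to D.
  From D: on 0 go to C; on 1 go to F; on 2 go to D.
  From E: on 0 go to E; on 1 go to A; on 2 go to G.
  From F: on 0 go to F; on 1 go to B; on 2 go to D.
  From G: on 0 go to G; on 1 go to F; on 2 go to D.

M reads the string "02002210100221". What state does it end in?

F

B --0--> A
A --2--> A
A --0--> D
D --0--> C
C --2--> D
D --2--> D
D --1--> F
F --0--> F
F --1--> B
B --0--> A
A --0--> D
D --2--> D
D --2--> D
D --1--> F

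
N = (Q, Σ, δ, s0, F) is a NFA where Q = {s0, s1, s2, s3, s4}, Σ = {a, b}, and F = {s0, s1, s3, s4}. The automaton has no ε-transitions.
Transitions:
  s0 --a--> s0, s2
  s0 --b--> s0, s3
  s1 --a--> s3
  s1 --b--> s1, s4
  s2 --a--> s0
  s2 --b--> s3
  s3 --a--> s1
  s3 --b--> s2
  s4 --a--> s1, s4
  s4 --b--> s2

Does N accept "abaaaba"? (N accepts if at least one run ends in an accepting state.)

Start: {s0}
read a: {s0, s2}
read b: {s0, s3}
read a: {s0, s1, s2}
read a: {s0, s2, s3}
read a: {s0, s1, s2}
read b: {s0, s1, s3, s4}
read a: {s0, s1, s2, s3, s4}
Reachable ∩ accepting = {s0, s1, s3, s4} — nonempty.

accepted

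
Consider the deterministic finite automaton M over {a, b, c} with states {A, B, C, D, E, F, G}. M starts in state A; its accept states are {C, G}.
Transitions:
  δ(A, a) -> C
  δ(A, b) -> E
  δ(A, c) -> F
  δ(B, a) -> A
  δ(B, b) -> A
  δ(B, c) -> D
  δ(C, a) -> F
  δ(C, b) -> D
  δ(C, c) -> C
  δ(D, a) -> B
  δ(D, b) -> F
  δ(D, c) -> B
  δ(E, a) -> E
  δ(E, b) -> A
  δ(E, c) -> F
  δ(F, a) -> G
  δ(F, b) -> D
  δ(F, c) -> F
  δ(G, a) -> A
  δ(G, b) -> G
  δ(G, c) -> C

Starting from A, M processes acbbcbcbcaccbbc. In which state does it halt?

F

A --a--> C
C --c--> C
C --b--> D
D --b--> F
F --c--> F
F --b--> D
D --c--> B
B --b--> A
A --c--> F
F --a--> G
G --c--> C
C --c--> C
C --b--> D
D --b--> F
F --c--> F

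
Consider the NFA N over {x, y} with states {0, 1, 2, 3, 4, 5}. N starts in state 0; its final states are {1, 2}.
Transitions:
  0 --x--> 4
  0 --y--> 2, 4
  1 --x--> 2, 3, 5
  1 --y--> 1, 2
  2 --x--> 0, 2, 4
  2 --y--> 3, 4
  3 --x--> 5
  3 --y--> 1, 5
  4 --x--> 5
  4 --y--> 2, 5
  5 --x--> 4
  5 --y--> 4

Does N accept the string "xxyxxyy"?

rejected

Start: {0}
read x: {4}
read x: {5}
read y: {4}
read x: {5}
read x: {4}
read y: {2, 5}
read y: {3, 4}
Reachable ∩ accepting = {} — empty.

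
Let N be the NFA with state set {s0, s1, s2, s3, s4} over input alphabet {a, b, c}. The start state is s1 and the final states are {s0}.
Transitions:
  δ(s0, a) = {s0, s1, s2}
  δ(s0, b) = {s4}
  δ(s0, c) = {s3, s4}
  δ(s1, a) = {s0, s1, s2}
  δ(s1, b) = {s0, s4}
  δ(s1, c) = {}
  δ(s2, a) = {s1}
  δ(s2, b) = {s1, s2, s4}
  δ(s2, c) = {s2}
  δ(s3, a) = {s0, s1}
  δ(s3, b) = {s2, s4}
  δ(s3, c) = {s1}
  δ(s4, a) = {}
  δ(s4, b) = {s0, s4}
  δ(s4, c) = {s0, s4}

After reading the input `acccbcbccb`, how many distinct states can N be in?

Start: {s1}
read a: {s0, s1, s2}
read c: {s2, s3, s4}
read c: {s0, s1, s2, s4}
read c: {s0, s2, s3, s4}
read b: {s0, s1, s2, s4}
read c: {s0, s2, s3, s4}
read b: {s0, s1, s2, s4}
read c: {s0, s2, s3, s4}
read c: {s0, s1, s2, s3, s4}
read b: {s0, s1, s2, s4}
Final reachable set {s0, s1, s2, s4} has 4 states.

4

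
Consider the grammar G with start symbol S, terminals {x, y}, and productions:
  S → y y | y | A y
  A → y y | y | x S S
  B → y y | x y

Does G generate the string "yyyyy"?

no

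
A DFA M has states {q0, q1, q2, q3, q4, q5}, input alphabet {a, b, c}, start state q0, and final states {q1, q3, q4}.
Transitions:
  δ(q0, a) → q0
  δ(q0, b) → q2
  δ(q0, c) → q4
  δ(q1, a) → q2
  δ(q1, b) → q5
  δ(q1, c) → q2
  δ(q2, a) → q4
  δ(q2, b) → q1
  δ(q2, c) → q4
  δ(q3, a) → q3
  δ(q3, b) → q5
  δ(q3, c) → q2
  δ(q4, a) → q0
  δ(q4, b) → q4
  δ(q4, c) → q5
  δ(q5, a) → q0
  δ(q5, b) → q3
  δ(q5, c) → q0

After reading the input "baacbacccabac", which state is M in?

q0 --b--> q2
q2 --a--> q4
q4 --a--> q0
q0 --c--> q4
q4 --b--> q4
q4 --a--> q0
q0 --c--> q4
q4 --c--> q5
q5 --c--> q0
q0 --a--> q0
q0 --b--> q2
q2 --a--> q4
q4 --c--> q5

q5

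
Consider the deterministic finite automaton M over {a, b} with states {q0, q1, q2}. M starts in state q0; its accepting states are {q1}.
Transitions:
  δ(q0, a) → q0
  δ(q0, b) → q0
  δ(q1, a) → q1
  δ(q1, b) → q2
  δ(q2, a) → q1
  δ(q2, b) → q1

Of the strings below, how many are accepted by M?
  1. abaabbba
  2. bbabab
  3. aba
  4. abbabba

abaabbba: rejected
bbabab: rejected
aba: rejected
abbabba: rejected

0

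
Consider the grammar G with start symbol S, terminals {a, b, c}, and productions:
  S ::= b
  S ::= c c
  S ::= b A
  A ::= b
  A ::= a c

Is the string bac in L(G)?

S ⇒ bA ⇒ bac

yes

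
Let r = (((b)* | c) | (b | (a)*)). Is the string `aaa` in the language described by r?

The right alternative (b|(a)*) matches aaa.

yes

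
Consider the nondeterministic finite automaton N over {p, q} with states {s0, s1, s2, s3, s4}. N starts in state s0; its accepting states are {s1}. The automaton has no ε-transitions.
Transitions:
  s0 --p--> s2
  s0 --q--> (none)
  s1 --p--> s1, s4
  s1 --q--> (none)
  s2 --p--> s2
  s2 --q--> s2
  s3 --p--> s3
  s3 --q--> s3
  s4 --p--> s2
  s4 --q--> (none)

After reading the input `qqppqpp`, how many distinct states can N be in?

0

Start: {s0}
read q: {}
The reachable set is empty and stays empty for the remaining 6 symbols.
Final reachable set {} has 0 states.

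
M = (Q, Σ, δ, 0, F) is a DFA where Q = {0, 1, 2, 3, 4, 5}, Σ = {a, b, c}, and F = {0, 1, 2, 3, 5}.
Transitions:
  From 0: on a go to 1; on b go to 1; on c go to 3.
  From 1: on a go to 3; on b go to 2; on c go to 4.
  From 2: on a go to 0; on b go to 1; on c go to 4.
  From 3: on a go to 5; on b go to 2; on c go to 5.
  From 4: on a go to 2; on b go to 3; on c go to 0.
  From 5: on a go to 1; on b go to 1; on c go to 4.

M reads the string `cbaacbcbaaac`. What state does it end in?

4

0 --c--> 3
3 --b--> 2
2 --a--> 0
0 --a--> 1
1 --c--> 4
4 --b--> 3
3 --c--> 5
5 --b--> 1
1 --a--> 3
3 --a--> 5
5 --a--> 1
1 --c--> 4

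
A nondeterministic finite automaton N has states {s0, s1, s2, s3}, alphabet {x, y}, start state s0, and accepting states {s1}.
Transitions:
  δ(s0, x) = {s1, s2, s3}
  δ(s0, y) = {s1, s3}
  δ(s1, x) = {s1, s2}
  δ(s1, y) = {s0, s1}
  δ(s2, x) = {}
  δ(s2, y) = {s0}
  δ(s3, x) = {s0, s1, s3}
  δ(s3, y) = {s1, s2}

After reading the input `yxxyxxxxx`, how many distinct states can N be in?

Start: {s0}
read y: {s1, s3}
read x: {s0, s1, s2, s3}
read x: {s0, s1, s2, s3}
read y: {s0, s1, s2, s3}
read x: {s0, s1, s2, s3}
read x: {s0, s1, s2, s3}
read x: {s0, s1, s2, s3}
read x: {s0, s1, s2, s3}
read x: {s0, s1, s2, s3}
Final reachable set {s0, s1, s2, s3} has 4 states.

4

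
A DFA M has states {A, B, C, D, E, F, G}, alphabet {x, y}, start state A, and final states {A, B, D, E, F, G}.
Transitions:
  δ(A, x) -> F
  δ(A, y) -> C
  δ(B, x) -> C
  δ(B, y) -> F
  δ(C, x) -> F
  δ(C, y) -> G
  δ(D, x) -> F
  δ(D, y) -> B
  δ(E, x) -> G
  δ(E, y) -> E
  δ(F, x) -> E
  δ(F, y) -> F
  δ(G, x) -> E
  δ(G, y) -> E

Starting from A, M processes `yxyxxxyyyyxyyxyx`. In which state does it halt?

A --y--> C
C --x--> F
F --y--> F
F --x--> E
E --x--> G
G --x--> E
E --y--> E
E --y--> E
E --y--> E
E --y--> E
E --x--> G
G --y--> E
E --y--> E
E --x--> G
G --y--> E
E --x--> G

G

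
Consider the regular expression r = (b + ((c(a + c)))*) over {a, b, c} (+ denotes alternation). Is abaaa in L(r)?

no

Neither b nor ((c(a+c)))* matches abaaa.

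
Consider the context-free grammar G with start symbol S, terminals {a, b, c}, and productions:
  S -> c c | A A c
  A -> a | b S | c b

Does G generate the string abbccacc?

S ⇒ AAc ⇒ aAc ⇒ abSc ⇒ abAAcc ⇒ abbSAcc ⇒ abbccAcc ⇒ abbccacc

yes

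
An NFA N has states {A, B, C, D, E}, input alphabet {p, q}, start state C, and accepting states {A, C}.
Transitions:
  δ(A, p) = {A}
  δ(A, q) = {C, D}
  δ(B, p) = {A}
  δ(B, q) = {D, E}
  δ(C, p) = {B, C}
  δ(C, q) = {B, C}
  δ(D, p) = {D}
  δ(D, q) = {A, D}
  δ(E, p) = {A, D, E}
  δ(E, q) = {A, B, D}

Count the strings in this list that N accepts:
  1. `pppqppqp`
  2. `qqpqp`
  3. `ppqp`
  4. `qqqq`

`pppqppqp`: accepted
`qqpqp`: accepted
`ppqp`: accepted
`qqqq`: accepted

4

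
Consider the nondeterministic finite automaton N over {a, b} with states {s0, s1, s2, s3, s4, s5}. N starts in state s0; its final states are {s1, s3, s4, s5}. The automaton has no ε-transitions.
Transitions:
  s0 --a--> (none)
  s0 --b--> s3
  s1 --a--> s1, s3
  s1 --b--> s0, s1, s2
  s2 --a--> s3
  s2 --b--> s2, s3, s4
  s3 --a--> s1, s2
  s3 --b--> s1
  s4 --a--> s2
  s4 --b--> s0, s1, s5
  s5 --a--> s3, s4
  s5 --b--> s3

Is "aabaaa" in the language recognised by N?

Start: {s0}
read a: {}
The reachable set is empty and stays empty for the remaining 5 symbols.
Reachable ∩ accepting = {} — empty.

rejected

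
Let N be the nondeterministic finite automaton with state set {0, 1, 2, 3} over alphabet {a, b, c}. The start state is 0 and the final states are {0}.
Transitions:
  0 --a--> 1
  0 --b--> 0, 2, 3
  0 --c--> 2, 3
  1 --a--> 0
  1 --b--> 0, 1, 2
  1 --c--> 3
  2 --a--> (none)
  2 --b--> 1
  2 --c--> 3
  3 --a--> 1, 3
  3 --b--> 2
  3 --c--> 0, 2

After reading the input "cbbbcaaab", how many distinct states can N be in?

4

Start: {0}
read c: {2, 3}
read b: {1, 2}
read b: {0, 1, 2}
read b: {0, 1, 2, 3}
read c: {0, 2, 3}
read a: {1, 3}
read a: {0, 1, 3}
read a: {0, 1, 3}
read b: {0, 1, 2, 3}
Final reachable set {0, 1, 2, 3} has 4 states.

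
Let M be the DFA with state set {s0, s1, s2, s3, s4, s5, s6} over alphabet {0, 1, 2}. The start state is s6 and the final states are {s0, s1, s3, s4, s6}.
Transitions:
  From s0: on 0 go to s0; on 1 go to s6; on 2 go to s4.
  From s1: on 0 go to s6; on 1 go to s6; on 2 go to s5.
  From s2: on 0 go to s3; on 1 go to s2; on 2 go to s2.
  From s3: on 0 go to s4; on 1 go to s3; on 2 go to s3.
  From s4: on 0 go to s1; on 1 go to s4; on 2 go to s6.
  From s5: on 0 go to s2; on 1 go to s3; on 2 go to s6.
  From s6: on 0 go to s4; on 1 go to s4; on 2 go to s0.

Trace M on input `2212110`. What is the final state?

s6 --2--> s0
s0 --2--> s4
s4 --1--> s4
s4 --2--> s6
s6 --1--> s4
s4 --1--> s4
s4 --0--> s1

s1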